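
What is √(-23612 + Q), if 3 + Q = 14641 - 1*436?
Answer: I*√9410 ≈ 97.005*I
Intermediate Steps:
Q = 14202 (Q = -3 + (14641 - 1*436) = -3 + (14641 - 436) = -3 + 14205 = 14202)
√(-23612 + Q) = √(-23612 + 14202) = √(-9410) = I*√9410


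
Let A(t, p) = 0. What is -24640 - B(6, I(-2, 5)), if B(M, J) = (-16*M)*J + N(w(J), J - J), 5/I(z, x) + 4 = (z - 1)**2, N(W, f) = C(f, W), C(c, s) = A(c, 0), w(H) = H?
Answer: -24544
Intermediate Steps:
C(c, s) = 0
N(W, f) = 0
I(z, x) = 5/(-4 + (-1 + z)**2) (I(z, x) = 5/(-4 + (z - 1)**2) = 5/(-4 + (-1 + z)**2))
B(M, J) = -16*J*M (B(M, J) = (-16*M)*J + 0 = -16*J*M + 0 = -16*J*M)
-24640 - B(6, I(-2, 5)) = -24640 - (-16)*5/(-4 + (-1 - 2)**2)*6 = -24640 - (-16)*5/(-4 + (-3)**2)*6 = -24640 - (-16)*5/(-4 + 9)*6 = -24640 - (-16)*5/5*6 = -24640 - (-16)*5*(1/5)*6 = -24640 - (-16)*6 = -24640 - 1*(-96) = -24640 + 96 = -24544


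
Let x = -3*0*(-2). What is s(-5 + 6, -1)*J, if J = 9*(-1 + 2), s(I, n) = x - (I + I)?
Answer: -18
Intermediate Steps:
x = 0 (x = 0*(-2) = 0)
s(I, n) = -2*I (s(I, n) = 0 - (I + I) = 0 - 2*I = -2*I)
J = 9 (J = 9*1 = 9)
s(-5 + 6, -1)*J = -2*(-5 + 6)*9 = -2*1*9 = -2*9 = -18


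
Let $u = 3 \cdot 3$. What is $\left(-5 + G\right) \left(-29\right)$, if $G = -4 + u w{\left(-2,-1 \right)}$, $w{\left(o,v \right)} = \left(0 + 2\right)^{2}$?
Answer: $-783$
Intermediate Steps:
$w{\left(o,v \right)} = 4$ ($w{\left(o,v \right)} = 2^{2} = 4$)
$u = 9$
$G = 32$ ($G = -4 + 9 \cdot 4 = -4 + 36 = 32$)
$\left(-5 + G\right) \left(-29\right) = \left(-5 + 32\right) \left(-29\right) = 27 \left(-29\right) = -783$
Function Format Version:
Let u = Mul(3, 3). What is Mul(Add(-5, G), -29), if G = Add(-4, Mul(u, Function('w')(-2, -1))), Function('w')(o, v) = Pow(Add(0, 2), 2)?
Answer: -783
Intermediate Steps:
Function('w')(o, v) = 4 (Function('w')(o, v) = Pow(2, 2) = 4)
u = 9
G = 32 (G = Add(-4, Mul(9, 4)) = Add(-4, 36) = 32)
Mul(Add(-5, G), -29) = Mul(Add(-5, 32), -29) = Mul(27, -29) = -783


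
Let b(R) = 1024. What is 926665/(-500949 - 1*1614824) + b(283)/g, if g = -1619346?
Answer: -751378906321/1713084272229 ≈ -0.43861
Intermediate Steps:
926665/(-500949 - 1*1614824) + b(283)/g = 926665/(-500949 - 1*1614824) + 1024/(-1619346) = 926665/(-500949 - 1614824) + 1024*(-1/1619346) = 926665/(-2115773) - 512/809673 = 926665*(-1/2115773) - 512/809673 = -926665/2115773 - 512/809673 = -751378906321/1713084272229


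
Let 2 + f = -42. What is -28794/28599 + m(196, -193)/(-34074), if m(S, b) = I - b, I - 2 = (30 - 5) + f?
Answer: -164360030/162413721 ≈ -1.0120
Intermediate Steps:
f = -44 (f = -2 - 42 = -44)
I = -17 (I = 2 + ((30 - 5) - 44) = 2 + (25 - 44) = 2 - 19 = -17)
m(S, b) = -17 - b
-28794/28599 + m(196, -193)/(-34074) = -28794/28599 + (-17 - 1*(-193))/(-34074) = -28794*1/28599 + (-17 + 193)*(-1/34074) = -9598/9533 + 176*(-1/34074) = -9598/9533 - 88/17037 = -164360030/162413721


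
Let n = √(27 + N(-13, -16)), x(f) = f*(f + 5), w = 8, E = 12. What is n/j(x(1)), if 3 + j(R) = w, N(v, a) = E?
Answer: √39/5 ≈ 1.2490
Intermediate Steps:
N(v, a) = 12
x(f) = f*(5 + f)
j(R) = 5 (j(R) = -3 + 8 = 5)
n = √39 (n = √(27 + 12) = √39 ≈ 6.2450)
n/j(x(1)) = √39/5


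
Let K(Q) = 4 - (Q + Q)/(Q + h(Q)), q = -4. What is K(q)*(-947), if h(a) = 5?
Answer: -11364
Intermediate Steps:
K(Q) = 4 - 2*Q/(5 + Q) (K(Q) = 4 - (Q + Q)/(Q + 5) = 4 - 2*Q/(5 + Q))
K(q)*(-947) = (2*(10 - 4)/(5 - 4))*(-947) = (2*6/1)*(-947) = (2*1*6)*(-947) = 12*(-947) = -11364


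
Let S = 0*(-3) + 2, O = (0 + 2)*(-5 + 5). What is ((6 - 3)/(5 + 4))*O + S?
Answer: 2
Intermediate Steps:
O = 0 (O = 2*0 = 0)
S = 2 (S = 0 + 2 = 2)
((6 - 3)/(5 + 4))*O + S = ((6 - 3)/(5 + 4))*0 + 2 = (3/9)*0 + 2 = (3*(⅑))*0 + 2 = (⅓)*0 + 2 = 0 + 2 = 2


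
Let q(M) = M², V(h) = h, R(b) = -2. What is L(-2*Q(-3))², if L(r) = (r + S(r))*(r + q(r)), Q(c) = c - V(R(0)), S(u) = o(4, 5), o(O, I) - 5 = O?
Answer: 4356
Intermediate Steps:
o(O, I) = 5 + O
S(u) = 9 (S(u) = 5 + 4 = 9)
Q(c) = 2 + c (Q(c) = c - 1*(-2) = c + 2 = 2 + c)
L(r) = (9 + r)*(r + r²) (L(r) = (r + 9)*(r + r²) = (9 + r)*(r + r²))
L(-2*Q(-3))² = ((-2*(2 - 3))*(9 + (-2*(2 - 3))² + 10*(-2*(2 - 3))))² = ((-2*(-1))*(9 + (-2*(-1))² + 10*(-2*(-1))))² = (2*(9 + 2² + 10*2))² = (2*(9 + 4 + 20))² = (2*33)² = 66² = 4356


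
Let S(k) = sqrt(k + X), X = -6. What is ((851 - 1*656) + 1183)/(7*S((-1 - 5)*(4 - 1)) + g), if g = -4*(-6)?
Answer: 1378/73 - 4823*I*sqrt(6)/438 ≈ 18.877 - 26.972*I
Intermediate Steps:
g = 24
S(k) = sqrt(-6 + k) (S(k) = sqrt(k - 6) = sqrt(-6 + k))
((851 - 1*656) + 1183)/(7*S((-1 - 5)*(4 - 1)) + g) = ((851 - 1*656) + 1183)/(7*sqrt(-6 + (-1 - 5)*(4 - 1)) + 24) = ((851 - 656) + 1183)/(7*sqrt(-6 - 6*3) + 24) = (195 + 1183)/(7*sqrt(-6 - 18) + 24) = 1378/(7*sqrt(-24) + 24) = 1378/(7*(2*I*sqrt(6)) + 24) = 1378/(14*I*sqrt(6) + 24) = 1378/(24 + 14*I*sqrt(6))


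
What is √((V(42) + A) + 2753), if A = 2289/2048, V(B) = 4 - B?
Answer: √11125218/64 ≈ 52.116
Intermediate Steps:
A = 2289/2048 (A = 2289*(1/2048) = 2289/2048 ≈ 1.1177)
√((V(42) + A) + 2753) = √(((4 - 1*42) + 2289/2048) + 2753) = √(((4 - 42) + 2289/2048) + 2753) = √((-38 + 2289/2048) + 2753) = √(-75535/2048 + 2753) = √(5562609/2048) = √11125218/64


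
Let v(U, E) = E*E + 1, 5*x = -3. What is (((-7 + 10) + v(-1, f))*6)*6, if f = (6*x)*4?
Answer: 190224/25 ≈ 7609.0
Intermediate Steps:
x = -⅗ (x = (⅕)*(-3) = -⅗ ≈ -0.60000)
f = -72/5 (f = (6*(-⅗))*4 = -18/5*4 = -72/5 ≈ -14.400)
v(U, E) = 1 + E² (v(U, E) = E² + 1 = 1 + E²)
(((-7 + 10) + v(-1, f))*6)*6 = (((-7 + 10) + (1 + (-72/5)²))*6)*6 = ((3 + (1 + 5184/25))*6)*6 = ((3 + 5209/25)*6)*6 = ((5284/25)*6)*6 = (31704/25)*6 = 190224/25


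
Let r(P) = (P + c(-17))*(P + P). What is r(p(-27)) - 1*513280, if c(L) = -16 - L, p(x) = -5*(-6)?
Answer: -511420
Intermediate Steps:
p(x) = 30
r(P) = 2*P*(1 + P) (r(P) = (P + (-16 - 1*(-17)))*(P + P) = (P + (-16 + 17))*(2*P) = (P + 1)*(2*P) = (1 + P)*(2*P) = 2*P*(1 + P))
r(p(-27)) - 1*513280 = 2*30*(1 + 30) - 1*513280 = 2*30*31 - 513280 = 1860 - 513280 = -511420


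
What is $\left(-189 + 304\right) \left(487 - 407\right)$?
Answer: $9200$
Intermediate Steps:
$\left(-189 + 304\right) \left(487 - 407\right) = 115 \cdot 80 = 9200$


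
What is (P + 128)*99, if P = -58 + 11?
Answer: 8019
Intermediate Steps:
P = -47
(P + 128)*99 = (-47 + 128)*99 = 81*99 = 8019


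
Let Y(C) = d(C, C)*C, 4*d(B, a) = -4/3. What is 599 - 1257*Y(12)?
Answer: 5627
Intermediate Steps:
d(B, a) = -1/3 (d(B, a) = (-4/3)/4 = (-4*1/3)/4 = (1/4)*(-4/3) = -1/3)
Y(C) = -C/3
599 - 1257*Y(12) = 599 - (-419)*12 = 599 - 1257*(-4) = 599 + 5028 = 5627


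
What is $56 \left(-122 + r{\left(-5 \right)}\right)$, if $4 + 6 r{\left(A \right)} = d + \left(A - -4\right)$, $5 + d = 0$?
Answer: $- \frac{20776}{3} \approx -6925.3$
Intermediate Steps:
$d = -5$ ($d = -5 + 0 = -5$)
$r{\left(A \right)} = - \frac{5}{6} + \frac{A}{6}$ ($r{\left(A \right)} = - \frac{2}{3} + \frac{-5 + \left(A - -4\right)}{6} = - \frac{2}{3} + \frac{-5 + \left(A + 4\right)}{6} = - \frac{2}{3} + \frac{-5 + \left(4 + A\right)}{6} = - \frac{2}{3} + \frac{-1 + A}{6} = - \frac{2}{3} + \left(- \frac{1}{6} + \frac{A}{6}\right) = - \frac{5}{6} + \frac{A}{6}$)
$56 \left(-122 + r{\left(-5 \right)}\right) = 56 \left(-122 + \left(- \frac{5}{6} + \frac{1}{6} \left(-5\right)\right)\right) = 56 \left(-122 - \frac{5}{3}\right) = 56 \left(- \frac{371}{3}\right) = - \frac{20776}{3}$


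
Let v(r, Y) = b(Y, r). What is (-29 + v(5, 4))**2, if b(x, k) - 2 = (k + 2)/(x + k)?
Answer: 55696/81 ≈ 687.60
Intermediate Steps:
b(x, k) = 2 + (2 + k)/(k + x) (b(x, k) = 2 + (k + 2)/(x + k) = 2 + (2 + k)/(k + x))
v(r, Y) = (2 + 2*Y + 3*r)/(Y + r) (v(r, Y) = (2 + 2*Y + 3*r)/(r + Y) = (2 + 2*Y + 3*r)/(Y + r))
(-29 + v(5, 4))**2 = (-29 + (2 + 2*4 + 3*5)/(4 + 5))**2 = (-29 + (2 + 8 + 15)/9)**2 = (-29 + (1/9)*25)**2 = (-29 + 25/9)**2 = (-236/9)**2 = 55696/81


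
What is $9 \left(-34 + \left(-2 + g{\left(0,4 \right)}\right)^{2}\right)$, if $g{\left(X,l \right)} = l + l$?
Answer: $18$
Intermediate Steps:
$g{\left(X,l \right)} = 2 l$
$9 \left(-34 + \left(-2 + g{\left(0,4 \right)}\right)^{2}\right) = 9 \left(-34 + \left(-2 + 2 \cdot 4\right)^{2}\right) = 9 \left(-34 + \left(-2 + 8\right)^{2}\right) = 9 \left(-34 + 6^{2}\right) = 9 \left(-34 + 36\right) = 9 \cdot 2 = 18$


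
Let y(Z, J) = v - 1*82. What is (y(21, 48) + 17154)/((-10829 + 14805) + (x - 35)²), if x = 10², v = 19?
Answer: 17091/8201 ≈ 2.0840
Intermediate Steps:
x = 100
y(Z, J) = -63 (y(Z, J) = 19 - 1*82 = 19 - 82 = -63)
(y(21, 48) + 17154)/((-10829 + 14805) + (x - 35)²) = (-63 + 17154)/((-10829 + 14805) + (100 - 35)²) = 17091/(3976 + 65²) = 17091/(3976 + 4225) = 17091/8201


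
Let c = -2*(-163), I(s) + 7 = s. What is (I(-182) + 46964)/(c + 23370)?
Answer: 46775/23696 ≈ 1.9740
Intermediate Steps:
I(s) = -7 + s
c = 326
(I(-182) + 46964)/(c + 23370) = ((-7 - 182) + 46964)/(326 + 23370) = (-189 + 46964)/23696 = 46775*(1/23696) = 46775/23696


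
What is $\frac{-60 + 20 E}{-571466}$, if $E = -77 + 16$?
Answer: $\frac{640}{285733} \approx 0.0022399$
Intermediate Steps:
$E = -61$
$\frac{-60 + 20 E}{-571466} = \frac{-60 + 20 \left(-61\right)}{-571466} = \left(-60 - 1220\right) \left(- \frac{1}{571466}\right) = \left(-1280\right) \left(- \frac{1}{571466}\right) = \frac{640}{285733}$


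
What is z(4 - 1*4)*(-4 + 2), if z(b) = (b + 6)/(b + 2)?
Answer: -6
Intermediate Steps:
z(b) = (6 + b)/(2 + b)
z(4 - 1*4)*(-4 + 2) = ((6 + (4 - 1*4))/(2 + (4 - 1*4)))*(-4 + 2) = ((6 + (4 - 4))/(2 + (4 - 4)))*(-2) = ((6 + 0)/(2 + 0))*(-2) = (6/2)*(-2) = ((1/2)*6)*(-2) = 3*(-2) = -6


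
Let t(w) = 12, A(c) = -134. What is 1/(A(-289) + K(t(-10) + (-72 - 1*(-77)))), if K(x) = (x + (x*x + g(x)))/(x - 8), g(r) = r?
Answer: -9/883 ≈ -0.010193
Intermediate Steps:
K(x) = (x² + 2*x)/(-8 + x) (K(x) = (x + (x*x + x))/(x - 8) = (x + (x² + x))/(-8 + x) = (x + (x + x²))/(-8 + x) = (x² + 2*x)/(-8 + x))
1/(A(-289) + K(t(-10) + (-72 - 1*(-77)))) = 1/(-134 + (12 + (-72 - 1*(-77)))*(2 + (12 + (-72 - 1*(-77))))/(-8 + (12 + (-72 - 1*(-77))))) = 1/(-134 + (12 + (-72 + 77))*(2 + (12 + (-72 + 77)))/(-8 + (12 + (-72 + 77)))) = 1/(-134 + (12 + 5)*(2 + (12 + 5))/(-8 + (12 + 5))) = 1/(-134 + 17*(2 + 17)/(-8 + 17)) = 1/(-134 + 17*19/9) = 1/(-134 + 17*(⅑)*19) = 1/(-134 + 323/9) = 1/(-883/9) = -9/883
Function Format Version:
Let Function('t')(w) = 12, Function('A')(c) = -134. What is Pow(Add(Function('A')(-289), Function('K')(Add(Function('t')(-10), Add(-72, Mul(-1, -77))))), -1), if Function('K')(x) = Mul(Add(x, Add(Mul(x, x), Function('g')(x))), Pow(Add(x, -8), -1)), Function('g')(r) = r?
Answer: Rational(-9, 883) ≈ -0.010193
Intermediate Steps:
Function('K')(x) = Mul(Pow(Add(-8, x), -1), Add(Pow(x, 2), Mul(2, x))) (Function('K')(x) = Mul(Add(x, Add(Mul(x, x), x)), Pow(Add(x, -8), -1)) = Mul(Add(x, Add(Pow(x, 2), x)), Pow(Add(-8, x), -1)) = Mul(Add(x, Add(x, Pow(x, 2))), Pow(Add(-8, x), -1)) = Mul(Add(Pow(x, 2), Mul(2, x)), Pow(Add(-8, x), -1)) = Mul(Pow(Add(-8, x), -1), Add(Pow(x, 2), Mul(2, x))))
Pow(Add(Function('A')(-289), Function('K')(Add(Function('t')(-10), Add(-72, Mul(-1, -77))))), -1) = Pow(Add(-134, Mul(Add(12, Add(-72, Mul(-1, -77))), Pow(Add(-8, Add(12, Add(-72, Mul(-1, -77)))), -1), Add(2, Add(12, Add(-72, Mul(-1, -77)))))), -1) = Pow(Add(-134, Mul(Add(12, Add(-72, 77)), Pow(Add(-8, Add(12, Add(-72, 77))), -1), Add(2, Add(12, Add(-72, 77))))), -1) = Pow(Add(-134, Mul(Add(12, 5), Pow(Add(-8, Add(12, 5)), -1), Add(2, Add(12, 5)))), -1) = Pow(Add(-134, Mul(17, Pow(Add(-8, 17), -1), Add(2, 17))), -1) = Pow(Add(-134, Mul(17, Pow(9, -1), 19)), -1) = Pow(Add(-134, Mul(17, Rational(1, 9), 19)), -1) = Pow(Add(-134, Rational(323, 9)), -1) = Pow(Rational(-883, 9), -1) = Rational(-9, 883)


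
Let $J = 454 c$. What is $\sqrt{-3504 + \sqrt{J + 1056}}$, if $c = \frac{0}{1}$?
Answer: $2 \sqrt{-876 + \sqrt{66}} \approx 58.919 i$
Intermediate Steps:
$c = 0$ ($c = 0 \cdot 1 = 0$)
$J = 0$ ($J = 454 \cdot 0 = 0$)
$\sqrt{-3504 + \sqrt{J + 1056}} = \sqrt{-3504 + \sqrt{0 + 1056}} = \sqrt{-3504 + \sqrt{1056}} = \sqrt{-3504 + 4 \sqrt{66}}$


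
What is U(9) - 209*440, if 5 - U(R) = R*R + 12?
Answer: -92048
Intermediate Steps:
U(R) = -7 - R² (U(R) = 5 - (R*R + 12) = 5 - (R² + 12) = 5 - (12 + R²) = 5 + (-12 - R²) = -7 - R²)
U(9) - 209*440 = (-7 - 1*9²) - 209*440 = (-7 - 1*81) - 91960 = (-7 - 81) - 91960 = -88 - 91960 = -92048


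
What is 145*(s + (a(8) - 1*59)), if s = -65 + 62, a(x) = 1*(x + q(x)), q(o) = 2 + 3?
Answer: -7105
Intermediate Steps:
q(o) = 5
a(x) = 5 + x (a(x) = 1*(x + 5) = 1*(5 + x) = 5 + x)
s = -3
145*(s + (a(8) - 1*59)) = 145*(-3 + ((5 + 8) - 1*59)) = 145*(-3 + (13 - 59)) = 145*(-3 - 46) = 145*(-49) = -7105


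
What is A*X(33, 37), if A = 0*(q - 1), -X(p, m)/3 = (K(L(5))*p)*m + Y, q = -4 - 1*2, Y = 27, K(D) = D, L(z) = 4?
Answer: 0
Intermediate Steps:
q = -6 (q = -4 - 2 = -6)
X(p, m) = -81 - 12*m*p (X(p, m) = -3*((4*p)*m + 27) = -3*(4*m*p + 27) = -3*(27 + 4*m*p) = -81 - 12*m*p)
A = 0 (A = 0*(-6 - 1) = 0*(-7) = 0)
A*X(33, 37) = 0*(-81 - 12*37*33) = 0*(-81 - 14652) = 0*(-14733) = 0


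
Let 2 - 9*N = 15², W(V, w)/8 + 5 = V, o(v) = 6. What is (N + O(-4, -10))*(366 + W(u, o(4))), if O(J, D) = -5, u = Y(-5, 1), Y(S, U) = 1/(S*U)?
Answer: -434696/45 ≈ -9659.9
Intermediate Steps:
Y(S, U) = 1/(S*U)
u = -⅕ (u = 1/(-5*1) = -⅕*1 = -⅕ ≈ -0.20000)
W(V, w) = -40 + 8*V
N = -223/9 (N = 2/9 - ⅑*15² = 2/9 - ⅑*225 = 2/9 - 25 = -223/9 ≈ -24.778)
(N + O(-4, -10))*(366 + W(u, o(4))) = (-223/9 - 5)*(366 + (-40 + 8*(-⅕))) = -268*(366 + (-40 - 8/5))/9 = -268*(366 - 208/5)/9 = -268/9*1622/5 = -434696/45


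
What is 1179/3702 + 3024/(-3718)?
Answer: -1135221/2294006 ≈ -0.49486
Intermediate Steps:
1179/3702 + 3024/(-3718) = 1179*(1/3702) + 3024*(-1/3718) = 393/1234 - 1512/1859 = -1135221/2294006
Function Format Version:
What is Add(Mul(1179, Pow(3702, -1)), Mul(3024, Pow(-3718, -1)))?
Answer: Rational(-1135221, 2294006) ≈ -0.49486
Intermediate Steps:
Add(Mul(1179, Pow(3702, -1)), Mul(3024, Pow(-3718, -1))) = Add(Mul(1179, Rational(1, 3702)), Mul(3024, Rational(-1, 3718))) = Add(Rational(393, 1234), Rational(-1512, 1859)) = Rational(-1135221, 2294006)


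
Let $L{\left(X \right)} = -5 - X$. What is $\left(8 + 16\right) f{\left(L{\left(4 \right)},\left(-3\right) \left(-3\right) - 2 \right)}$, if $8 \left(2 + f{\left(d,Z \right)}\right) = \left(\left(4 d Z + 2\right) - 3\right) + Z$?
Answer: $-786$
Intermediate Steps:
$f{\left(d,Z \right)} = - \frac{17}{8} + \frac{Z}{8} + \frac{Z d}{2}$ ($f{\left(d,Z \right)} = -2 + \frac{\left(\left(4 d Z + 2\right) - 3\right) + Z}{8} = -2 + \frac{\left(\left(4 Z d + 2\right) - 3\right) + Z}{8} = -2 + \frac{\left(\left(2 + 4 Z d\right) - 3\right) + Z}{8} = -2 + \frac{\left(-1 + 4 Z d\right) + Z}{8} = -2 + \frac{-1 + Z + 4 Z d}{8} = -2 + \left(- \frac{1}{8} + \frac{Z}{8} + \frac{Z d}{2}\right) = - \frac{17}{8} + \frac{Z}{8} + \frac{Z d}{2}$)
$\left(8 + 16\right) f{\left(L{\left(4 \right)},\left(-3\right) \left(-3\right) - 2 \right)} = \left(8 + 16\right) \left(- \frac{17}{8} + \frac{\left(-3\right) \left(-3\right) - 2}{8} + \frac{\left(\left(-3\right) \left(-3\right) - 2\right) \left(-5 - 4\right)}{2}\right) = 24 \left(- \frac{17}{8} + \frac{9 - 2}{8} + \frac{\left(9 - 2\right) \left(-5 - 4\right)}{2}\right) = 24 \left(- \frac{17}{8} + \frac{1}{8} \cdot 7 + \frac{1}{2} \cdot 7 \left(-9\right)\right) = 24 \left(- \frac{17}{8} + \frac{7}{8} - \frac{63}{2}\right) = 24 \left(- \frac{131}{4}\right) = -786$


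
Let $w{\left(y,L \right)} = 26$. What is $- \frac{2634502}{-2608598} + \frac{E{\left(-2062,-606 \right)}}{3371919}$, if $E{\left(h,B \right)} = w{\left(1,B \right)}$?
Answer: $\frac{4441697586443}{4397990579781} \approx 1.0099$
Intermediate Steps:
$E{\left(h,B \right)} = 26$
$- \frac{2634502}{-2608598} + \frac{E{\left(-2062,-606 \right)}}{3371919} = - \frac{2634502}{-2608598} + \frac{26}{3371919} = \left(-2634502\right) \left(- \frac{1}{2608598}\right) + 26 \cdot \frac{1}{3371919} = \frac{1317251}{1304299} + \frac{26}{3371919} = \frac{4441697586443}{4397990579781}$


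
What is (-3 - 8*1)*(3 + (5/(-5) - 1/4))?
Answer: -77/4 ≈ -19.250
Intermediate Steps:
(-3 - 8*1)*(3 + (5/(-5) - 1/4)) = (-3 - 8)*(3 + (5*(-⅕) - 1*¼)) = -11*(3 + (-1 - ¼)) = -11*(3 - 5/4) = -11*7/4 = -77/4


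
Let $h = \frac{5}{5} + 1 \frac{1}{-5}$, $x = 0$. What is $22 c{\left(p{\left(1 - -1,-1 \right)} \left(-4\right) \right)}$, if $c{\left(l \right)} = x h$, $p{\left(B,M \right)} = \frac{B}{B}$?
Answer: $0$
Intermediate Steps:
$p{\left(B,M \right)} = 1$
$h = \frac{4}{5}$ ($h = 5 \cdot \frac{1}{5} + 1 \left(- \frac{1}{5}\right) = 1 - \frac{1}{5} = \frac{4}{5} \approx 0.8$)
$c{\left(l \right)} = 0$ ($c{\left(l \right)} = 0 \cdot \frac{4}{5} = 0$)
$22 c{\left(p{\left(1 - -1,-1 \right)} \left(-4\right) \right)} = 22 \cdot 0 = 0$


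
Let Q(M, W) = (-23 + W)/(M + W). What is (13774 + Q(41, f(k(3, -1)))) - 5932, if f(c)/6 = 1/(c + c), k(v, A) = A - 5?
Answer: 635155/81 ≈ 7841.4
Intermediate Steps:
k(v, A) = -5 + A
f(c) = 3/c (f(c) = 6/(c + c) = 6/((2*c)) = 6*(1/(2*c)) = 3/c)
Q(M, W) = (-23 + W)/(M + W)
(13774 + Q(41, f(k(3, -1)))) - 5932 = (13774 + (-23 + 3/(-5 - 1))/(41 + 3/(-5 - 1))) - 5932 = (13774 + (-23 + 3/(-6))/(41 + 3/(-6))) - 5932 = (13774 + (-23 + 3*(-1/6))/(41 + 3*(-1/6))) - 5932 = (13774 + (-23 - 1/2)/(41 - 1/2)) - 5932 = (13774 - 47/2/(81/2)) - 5932 = (13774 + (2/81)*(-47/2)) - 5932 = (13774 - 47/81) - 5932 = 1115647/81 - 5932 = 635155/81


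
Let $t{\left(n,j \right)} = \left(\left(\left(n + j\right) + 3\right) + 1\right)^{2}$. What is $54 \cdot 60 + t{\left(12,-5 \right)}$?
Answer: $3361$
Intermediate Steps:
$t{\left(n,j \right)} = \left(4 + j + n\right)^{2}$ ($t{\left(n,j \right)} = \left(\left(\left(j + n\right) + 3\right) + 1\right)^{2} = \left(\left(3 + j + n\right) + 1\right)^{2} = \left(4 + j + n\right)^{2}$)
$54 \cdot 60 + t{\left(12,-5 \right)} = 54 \cdot 60 + \left(4 - 5 + 12\right)^{2} = 3240 + 11^{2} = 3240 + 121 = 3361$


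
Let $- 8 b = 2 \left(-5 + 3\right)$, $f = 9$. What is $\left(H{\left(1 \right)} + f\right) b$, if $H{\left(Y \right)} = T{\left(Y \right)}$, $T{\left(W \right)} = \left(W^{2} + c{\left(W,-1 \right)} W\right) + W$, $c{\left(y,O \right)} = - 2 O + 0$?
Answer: $\frac{13}{2} \approx 6.5$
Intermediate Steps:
$c{\left(y,O \right)} = - 2 O$
$b = \frac{1}{2}$ ($b = - \frac{2 \left(-5 + 3\right)}{8} = - \frac{2 \left(-2\right)}{8} = \left(- \frac{1}{8}\right) \left(-4\right) = \frac{1}{2} \approx 0.5$)
$T{\left(W \right)} = W^{2} + 3 W$ ($T{\left(W \right)} = \left(W^{2} + \left(-2\right) \left(-1\right) W\right) + W = \left(W^{2} + 2 W\right) + W = W^{2} + 3 W$)
$H{\left(Y \right)} = Y \left(3 + Y\right)$
$\left(H{\left(1 \right)} + f\right) b = \left(1 \left(3 + 1\right) + 9\right) \frac{1}{2} = \left(1 \cdot 4 + 9\right) \frac{1}{2} = \left(4 + 9\right) \frac{1}{2} = 13 \cdot \frac{1}{2} = \frac{13}{2}$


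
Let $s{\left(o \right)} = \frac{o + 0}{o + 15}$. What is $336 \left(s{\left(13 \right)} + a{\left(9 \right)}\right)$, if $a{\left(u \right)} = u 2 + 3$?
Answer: $7212$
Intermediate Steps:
$a{\left(u \right)} = 3 + 2 u$ ($a{\left(u \right)} = 2 u + 3 = 3 + 2 u$)
$s{\left(o \right)} = \frac{o}{15 + o}$
$336 \left(s{\left(13 \right)} + a{\left(9 \right)}\right) = 336 \left(\frac{13}{15 + 13} + \left(3 + 2 \cdot 9\right)\right) = 336 \left(\frac{13}{28} + \left(3 + 18\right)\right) = 336 \left(13 \cdot \frac{1}{28} + 21\right) = 336 \left(\frac{13}{28} + 21\right) = 336 \cdot \frac{601}{28} = 7212$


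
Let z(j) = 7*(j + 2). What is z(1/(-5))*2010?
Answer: 25326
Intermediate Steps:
z(j) = 14 + 7*j (z(j) = 7*(2 + j) = 14 + 7*j)
z(1/(-5))*2010 = (14 + 7/(-5))*2010 = (14 + 7*(-⅕))*2010 = (14 - 7/5)*2010 = (63/5)*2010 = 25326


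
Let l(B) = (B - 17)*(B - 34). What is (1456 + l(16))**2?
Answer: 2172676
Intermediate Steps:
l(B) = (-34 + B)*(-17 + B) (l(B) = (-17 + B)*(-34 + B) = (-34 + B)*(-17 + B))
(1456 + l(16))**2 = (1456 + (578 + 16**2 - 51*16))**2 = (1456 + (578 + 256 - 816))**2 = (1456 + 18)**2 = 1474**2 = 2172676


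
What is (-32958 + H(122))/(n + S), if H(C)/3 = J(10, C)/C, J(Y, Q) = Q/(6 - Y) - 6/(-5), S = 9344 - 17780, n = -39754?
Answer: 40209639/58791800 ≈ 0.68393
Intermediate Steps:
S = -8436
J(Y, Q) = 6/5 + Q/(6 - Y) (J(Y, Q) = Q/(6 - Y) - 6*(-⅕) = Q/(6 - Y) + 6/5 = 6/5 + Q/(6 - Y))
H(C) = 3*(6/5 - C/4)/C (H(C) = 3*(((-36 - 5*C + 6*10)/(5*(-6 + 10)))/C) = 3*(((⅕)*(-36 - 5*C + 60)/4)/C) = 3*(((⅕)*(¼)*(24 - 5*C))/C) = 3*((6/5 - C/4)/C) = 3*(6/5 - C/4)/C)
(-32958 + H(122))/(n + S) = (-32958 + (3/20)*(24 - 5*122)/122)/(-39754 - 8436) = (-32958 + (3/20)*(1/122)*(24 - 610))/(-48190) = (-32958 + (3/20)*(1/122)*(-586))*(-1/48190) = (-32958 - 879/1220)*(-1/48190) = -40209639/1220*(-1/48190) = 40209639/58791800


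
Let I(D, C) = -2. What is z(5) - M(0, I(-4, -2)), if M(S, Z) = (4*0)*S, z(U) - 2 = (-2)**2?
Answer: 6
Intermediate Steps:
z(U) = 6 (z(U) = 2 + (-2)**2 = 2 + 4 = 6)
M(S, Z) = 0 (M(S, Z) = 0*S = 0)
z(5) - M(0, I(-4, -2)) = 6 - 1*0 = 6 + 0 = 6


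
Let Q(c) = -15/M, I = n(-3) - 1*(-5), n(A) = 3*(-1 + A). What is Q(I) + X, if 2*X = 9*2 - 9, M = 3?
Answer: -½ ≈ -0.50000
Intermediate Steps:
n(A) = -3 + 3*A
I = -7 (I = (-3 + 3*(-3)) - 1*(-5) = (-3 - 9) + 5 = -12 + 5 = -7)
Q(c) = -5 (Q(c) = -15/3 = -15*⅓ = -5)
X = 9/2 (X = (9*2 - 9)/2 = (18 - 9)/2 = (½)*9 = 9/2 ≈ 4.5000)
Q(I) + X = -5 + 9/2 = -½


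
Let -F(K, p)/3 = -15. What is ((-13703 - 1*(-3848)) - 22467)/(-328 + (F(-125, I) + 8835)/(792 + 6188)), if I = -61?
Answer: 5640189/57014 ≈ 98.926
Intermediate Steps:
F(K, p) = 45 (F(K, p) = -3*(-15) = 45)
((-13703 - 1*(-3848)) - 22467)/(-328 + (F(-125, I) + 8835)/(792 + 6188)) = ((-13703 - 1*(-3848)) - 22467)/(-328 + (45 + 8835)/(792 + 6188)) = ((-13703 + 3848) - 22467)/(-328 + 8880/6980) = (-9855 - 22467)/(-328 + 8880*(1/6980)) = -32322/(-328 + 444/349) = -32322/(-114028/349) = -32322*(-349/114028) = 5640189/57014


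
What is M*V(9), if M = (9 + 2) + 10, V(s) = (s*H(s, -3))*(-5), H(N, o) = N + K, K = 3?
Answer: -11340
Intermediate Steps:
H(N, o) = 3 + N (H(N, o) = N + 3 = 3 + N)
V(s) = -5*s*(3 + s) (V(s) = (s*(3 + s))*(-5) = -5*s*(3 + s))
M = 21 (M = 11 + 10 = 21)
M*V(9) = 21*(-5*9*(3 + 9)) = 21*(-5*9*12) = 21*(-540) = -11340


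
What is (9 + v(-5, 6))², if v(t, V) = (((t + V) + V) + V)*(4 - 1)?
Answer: 2304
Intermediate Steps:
v(t, V) = 3*t + 9*V (v(t, V) = (((V + t) + V) + V)*3 = ((t + 2*V) + V)*3 = (t + 3*V)*3 = 3*t + 9*V)
(9 + v(-5, 6))² = (9 + (3*(-5) + 9*6))² = (9 + (-15 + 54))² = (9 + 39)² = 48² = 2304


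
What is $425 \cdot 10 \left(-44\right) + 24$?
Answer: $-186976$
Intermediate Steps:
$425 \cdot 10 \left(-44\right) + 24 = 425 \left(-440\right) + 24 = -187000 + 24 = -186976$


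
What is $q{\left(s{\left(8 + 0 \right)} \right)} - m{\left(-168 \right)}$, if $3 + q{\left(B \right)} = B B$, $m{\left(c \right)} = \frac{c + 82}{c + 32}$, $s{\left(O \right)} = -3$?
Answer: $\frac{365}{68} \approx 5.3676$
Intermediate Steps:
$m{\left(c \right)} = \frac{82 + c}{32 + c}$
$q{\left(B \right)} = -3 + B^{2}$ ($q{\left(B \right)} = -3 + B B = -3 + B^{2}$)
$q{\left(s{\left(8 + 0 \right)} \right)} - m{\left(-168 \right)} = \left(-3 + \left(-3\right)^{2}\right) - \frac{82 - 168}{32 - 168} = \left(-3 + 9\right) - \frac{1}{-136} \left(-86\right) = 6 - \left(- \frac{1}{136}\right) \left(-86\right) = 6 - \frac{43}{68} = \frac{365}{68}$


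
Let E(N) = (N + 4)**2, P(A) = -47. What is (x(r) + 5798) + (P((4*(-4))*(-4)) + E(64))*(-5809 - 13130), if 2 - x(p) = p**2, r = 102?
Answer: -86688407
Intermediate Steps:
E(N) = (4 + N)**2
x(p) = 2 - p**2
(x(r) + 5798) + (P((4*(-4))*(-4)) + E(64))*(-5809 - 13130) = ((2 - 1*102**2) + 5798) + (-47 + (4 + 64)**2)*(-5809 - 13130) = ((2 - 1*10404) + 5798) + (-47 + 68**2)*(-18939) = ((2 - 10404) + 5798) + (-47 + 4624)*(-18939) = (-10402 + 5798) + 4577*(-18939) = -4604 - 86683803 = -86688407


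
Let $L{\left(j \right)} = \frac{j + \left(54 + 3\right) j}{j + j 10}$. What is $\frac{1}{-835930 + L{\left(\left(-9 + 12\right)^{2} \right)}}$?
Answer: $- \frac{11}{9195172} \approx -1.1963 \cdot 10^{-6}$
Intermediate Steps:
$L{\left(j \right)} = \frac{58}{11}$ ($L{\left(j \right)} = \frac{j + 57 j}{j + 10 j} = \frac{58 j}{11 j} = 58 j \frac{1}{11 j} = \frac{58}{11}$)
$\frac{1}{-835930 + L{\left(\left(-9 + 12\right)^{2} \right)}} = \frac{1}{-835930 + \frac{58}{11}} = \frac{1}{- \frac{9195172}{11}} = - \frac{11}{9195172}$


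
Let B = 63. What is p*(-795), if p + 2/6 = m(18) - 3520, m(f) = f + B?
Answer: 2734270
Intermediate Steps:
m(f) = 63 + f (m(f) = f + 63 = 63 + f)
p = -10318/3 (p = -⅓ + ((63 + 18) - 3520) = -⅓ + (81 - 3520) = -⅓ - 3439 = -10318/3 ≈ -3439.3)
p*(-795) = -10318/3*(-795) = 2734270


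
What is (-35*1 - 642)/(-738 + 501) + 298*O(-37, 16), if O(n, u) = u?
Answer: 1130693/237 ≈ 4770.9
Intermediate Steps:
(-35*1 - 642)/(-738 + 501) + 298*O(-37, 16) = (-35*1 - 642)/(-738 + 501) + 298*16 = (-35 - 642)/(-237) + 4768 = -677*(-1/237) + 4768 = 677/237 + 4768 = 1130693/237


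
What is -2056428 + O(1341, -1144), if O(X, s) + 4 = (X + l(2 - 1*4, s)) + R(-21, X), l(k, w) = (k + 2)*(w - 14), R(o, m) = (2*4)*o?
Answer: -2055259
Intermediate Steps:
R(o, m) = 8*o
l(k, w) = (-14 + w)*(2 + k) (l(k, w) = (2 + k)*(-14 + w) = (-14 + w)*(2 + k))
O(X, s) = -172 + X (O(X, s) = -4 + ((X + (-28 - 14*(2 - 1*4) + 2*s + (2 - 1*4)*s)) + 8*(-21)) = -4 + ((X + (-28 - 14*(2 - 4) + 2*s + (2 - 4)*s)) - 168) = -4 + ((X + (-28 - 14*(-2) + 2*s - 2*s)) - 168) = -4 + ((X + (-28 + 28 + 2*s - 2*s)) - 168) = -4 + ((X + 0) - 168) = -4 + (X - 168) = -4 + (-168 + X) = -172 + X)
-2056428 + O(1341, -1144) = -2056428 + (-172 + 1341) = -2056428 + 1169 = -2055259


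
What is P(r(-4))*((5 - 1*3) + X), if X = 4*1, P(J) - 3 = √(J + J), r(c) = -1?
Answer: 18 + 6*I*√2 ≈ 18.0 + 8.4853*I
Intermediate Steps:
P(J) = 3 + √2*√J (P(J) = 3 + √(J + J) = 3 + √(2*J) = 3 + √2*√J)
X = 4
P(r(-4))*((5 - 1*3) + X) = (3 + √2*√(-1))*((5 - 1*3) + 4) = (3 + √2*I)*((5 - 3) + 4) = (3 + I*√2)*(2 + 4) = (3 + I*√2)*6 = 18 + 6*I*√2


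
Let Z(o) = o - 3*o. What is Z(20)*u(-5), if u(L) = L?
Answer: 200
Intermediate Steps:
Z(o) = -2*o
Z(20)*u(-5) = -2*20*(-5) = -40*(-5) = 200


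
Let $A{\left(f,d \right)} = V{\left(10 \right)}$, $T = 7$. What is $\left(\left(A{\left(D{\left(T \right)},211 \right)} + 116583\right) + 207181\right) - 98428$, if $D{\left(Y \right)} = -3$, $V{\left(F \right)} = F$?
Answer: $225346$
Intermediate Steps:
$A{\left(f,d \right)} = 10$
$\left(\left(A{\left(D{\left(T \right)},211 \right)} + 116583\right) + 207181\right) - 98428 = \left(\left(10 + 116583\right) + 207181\right) - 98428 = \left(116593 + 207181\right) - 98428 = 323774 - 98428 = 225346$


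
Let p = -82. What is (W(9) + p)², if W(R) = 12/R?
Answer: 58564/9 ≈ 6507.1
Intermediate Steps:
(W(9) + p)² = (12/9 - 82)² = (12*(⅑) - 82)² = (4/3 - 82)² = (-242/3)² = 58564/9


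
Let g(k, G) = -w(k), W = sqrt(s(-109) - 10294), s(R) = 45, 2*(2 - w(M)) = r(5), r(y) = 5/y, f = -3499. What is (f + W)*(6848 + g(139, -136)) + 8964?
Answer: -47893879/2 + 13693*I*sqrt(10249)/2 ≈ -2.3947e+7 + 6.9312e+5*I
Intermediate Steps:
w(M) = 3/2 (w(M) = 2 - 5/(2*5) = 2 - 1/2*1 = 2 - 1/2 = 3/2)
W = I*sqrt(10249) (W = sqrt(45 - 10294) = sqrt(-10249) = I*sqrt(10249) ≈ 101.24*I)
g(k, G) = -3/2 (g(k, G) = -1*3/2 = -3/2)
(f + W)*(6848 + g(139, -136)) + 8964 = (-3499 + I*sqrt(10249))*(6848 - 3/2) + 8964 = (-3499 + I*sqrt(10249))*(13693/2) + 8964 = (-47911807/2 + 13693*I*sqrt(10249)/2) + 8964 = -47893879/2 + 13693*I*sqrt(10249)/2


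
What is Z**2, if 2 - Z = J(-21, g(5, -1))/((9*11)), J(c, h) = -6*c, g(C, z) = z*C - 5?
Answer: 64/121 ≈ 0.52893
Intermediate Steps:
g(C, z) = -5 + C*z (g(C, z) = C*z - 5 = -5 + C*z)
Z = 8/11 (Z = 2 - (-6*(-21))/(9*11) = 2 - 126/99 = 2 - 1*14/11 = 2 - 14/11 = 8/11 ≈ 0.72727)
Z**2 = (8/11)**2 = 64/121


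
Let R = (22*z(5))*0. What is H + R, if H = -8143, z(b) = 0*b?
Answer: -8143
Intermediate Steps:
z(b) = 0
R = 0 (R = (22*0)*0 = 0*0 = 0)
H + R = -8143 + 0 = -8143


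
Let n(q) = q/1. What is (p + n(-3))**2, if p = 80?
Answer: 5929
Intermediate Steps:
n(q) = q (n(q) = q*1 = q)
(p + n(-3))**2 = (80 - 3)**2 = 77**2 = 5929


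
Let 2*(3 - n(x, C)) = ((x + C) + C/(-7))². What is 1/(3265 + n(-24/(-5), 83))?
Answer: 1225/470818 ≈ 0.0026019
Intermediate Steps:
n(x, C) = 3 - (x + 6*C/7)²/2 (n(x, C) = 3 - ((x + C) + C/(-7))²/2 = 3 - ((C + x) + C*(-⅐))²/2 = 3 - ((C + x) - C/7)²/2 = 3 - (x + 6*C/7)²/2)
1/(3265 + n(-24/(-5), 83)) = 1/(3265 + (3 - (6*83 + 7*(-24/(-5)))²/98)) = 1/(3265 + (3 - (498 + 7*(-24*(-⅕)))²/98)) = 1/(3265 + (3 - (498 + 7*(24/5))²/98)) = 1/(3265 + (3 - (498 + 168/5)²/98)) = 1/(3265 + (3 - (2658/5)²/98)) = 1/(3265 + (3 - 1/98*7064964/25)) = 1/(3265 + (3 - 3532482/1225)) = 1/(3265 - 3528807/1225) = 1/(470818/1225) = 1225/470818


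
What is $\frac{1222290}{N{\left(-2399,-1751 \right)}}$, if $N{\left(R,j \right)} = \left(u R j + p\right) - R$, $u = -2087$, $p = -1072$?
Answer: $- \frac{611145}{4383376568} \approx -0.00013942$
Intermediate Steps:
$N{\left(R,j \right)} = -1072 - R - 2087 R j$ ($N{\left(R,j \right)} = \left(- 2087 R j - 1072\right) - R = \left(-1072 - 2087 R j\right) - R = -1072 - R - 2087 R j$)
$\frac{1222290}{N{\left(-2399,-1751 \right)}} = \frac{1222290}{-1072 - -2399 - \left(-5006713\right) \left(-1751\right)} = \frac{1222290}{-1072 + 2399 - 8766754463} = \frac{1222290}{-8766753136} = 1222290 \left(- \frac{1}{8766753136}\right) = - \frac{611145}{4383376568}$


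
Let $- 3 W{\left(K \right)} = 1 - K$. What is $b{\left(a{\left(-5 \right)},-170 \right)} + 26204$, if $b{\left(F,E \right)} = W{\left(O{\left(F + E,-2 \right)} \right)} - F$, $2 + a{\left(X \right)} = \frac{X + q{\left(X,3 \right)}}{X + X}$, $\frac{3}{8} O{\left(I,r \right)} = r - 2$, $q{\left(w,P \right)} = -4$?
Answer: $\frac{2358109}{90} \approx 26201.0$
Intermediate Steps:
$O{\left(I,r \right)} = - \frac{16}{3} + \frac{8 r}{3}$ ($O{\left(I,r \right)} = \frac{8 \left(r - 2\right)}{3} = \frac{8 \left(-2 + r\right)}{3} = - \frac{16}{3} + \frac{8 r}{3}$)
$W{\left(K \right)} = - \frac{1}{3} + \frac{K}{3}$ ($W{\left(K \right)} = - \frac{1 - K}{3} = - \frac{1}{3} + \frac{K}{3}$)
$a{\left(X \right)} = -2 + \frac{-4 + X}{2 X}$ ($a{\left(X \right)} = -2 + \frac{X - 4}{X + X} = -2 + \frac{-4 + X}{2 X}$)
$b{\left(F,E \right)} = - \frac{35}{9} - F$ ($b{\left(F,E \right)} = \left(- \frac{1}{3} + \frac{- \frac{16}{3} + \frac{8}{3} \left(-2\right)}{3}\right) - F = \left(- \frac{1}{3} + \frac{- \frac{16}{3} - \frac{16}{3}}{3}\right) - F = \left(- \frac{1}{3} + \frac{1}{3} \left(- \frac{32}{3}\right)\right) - F = \left(- \frac{1}{3} - \frac{32}{9}\right) - F = - \frac{35}{9} - F$)
$b{\left(a{\left(-5 \right)},-170 \right)} + 26204 = \left(- \frac{35}{9} - \left(- \frac{3}{2} - \frac{2}{-5}\right)\right) + 26204 = \left(- \frac{35}{9} - \left(- \frac{3}{2} - - \frac{2}{5}\right)\right) + 26204 = \left(- \frac{35}{9} - \left(- \frac{3}{2} + \frac{2}{5}\right)\right) + 26204 = \left(- \frac{35}{9} - - \frac{11}{10}\right) + 26204 = \left(- \frac{35}{9} + \frac{11}{10}\right) + 26204 = - \frac{251}{90} + 26204 = \frac{2358109}{90}$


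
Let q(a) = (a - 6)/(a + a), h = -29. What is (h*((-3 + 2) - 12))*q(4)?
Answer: -377/4 ≈ -94.250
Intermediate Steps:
q(a) = (-6 + a)/(2*a) (q(a) = (-6 + a)/((2*a)) = (-6 + a)*(1/(2*a)) = (-6 + a)/(2*a))
(h*((-3 + 2) - 12))*q(4) = (-29*((-3 + 2) - 12))*((½)*(-6 + 4)/4) = (-29*(-1 - 12))*((½)*(¼)*(-2)) = -29*(-13)*(-¼) = 377*(-¼) = -377/4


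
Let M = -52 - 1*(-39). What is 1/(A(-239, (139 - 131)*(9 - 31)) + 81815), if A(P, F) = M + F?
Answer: 1/81626 ≈ 1.2251e-5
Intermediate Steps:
M = -13 (M = -52 + 39 = -13)
A(P, F) = -13 + F
1/(A(-239, (139 - 131)*(9 - 31)) + 81815) = 1/((-13 + (139 - 131)*(9 - 31)) + 81815) = 1/((-13 + 8*(-22)) + 81815) = 1/((-13 - 176) + 81815) = 1/(-189 + 81815) = 1/81626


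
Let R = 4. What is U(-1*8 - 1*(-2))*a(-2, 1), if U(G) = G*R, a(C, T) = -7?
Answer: 168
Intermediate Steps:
U(G) = 4*G (U(G) = G*4 = 4*G)
U(-1*8 - 1*(-2))*a(-2, 1) = (4*(-1*8 - 1*(-2)))*(-7) = (4*(-8 + 2))*(-7) = (4*(-6))*(-7) = -24*(-7) = 168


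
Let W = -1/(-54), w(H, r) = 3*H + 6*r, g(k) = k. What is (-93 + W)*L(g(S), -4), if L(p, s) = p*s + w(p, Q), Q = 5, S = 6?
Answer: -20084/9 ≈ -2231.6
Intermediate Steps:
W = 1/54 (W = -1*(-1/54) = 1/54 ≈ 0.018519)
L(p, s) = 30 + 3*p + p*s (L(p, s) = p*s + (3*p + 6*5) = p*s + (3*p + 30) = p*s + (30 + 3*p) = 30 + 3*p + p*s)
(-93 + W)*L(g(S), -4) = (-93 + 1/54)*(30 + 3*6 + 6*(-4)) = -5021*(30 + 18 - 24)/54 = -5021/54*24 = -20084/9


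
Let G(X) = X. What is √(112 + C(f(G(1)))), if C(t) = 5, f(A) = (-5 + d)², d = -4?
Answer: 3*√13 ≈ 10.817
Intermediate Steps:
f(A) = 81 (f(A) = (-5 - 4)² = (-9)² = 81)
√(112 + C(f(G(1)))) = √(112 + 5) = √117 = 3*√13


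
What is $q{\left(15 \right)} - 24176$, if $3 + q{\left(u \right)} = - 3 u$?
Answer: $-24224$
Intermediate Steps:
$q{\left(u \right)} = -3 - 3 u$
$q{\left(15 \right)} - 24176 = \left(-3 - 45\right) - 24176 = -48 - 24176 = -24224$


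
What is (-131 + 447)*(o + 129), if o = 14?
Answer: 45188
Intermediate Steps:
(-131 + 447)*(o + 129) = (-131 + 447)*(14 + 129) = 316*143 = 45188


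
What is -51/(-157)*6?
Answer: 306/157 ≈ 1.9490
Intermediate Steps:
-51/(-157)*6 = -51*(-1/157)*6 = (51/157)*6 = 306/157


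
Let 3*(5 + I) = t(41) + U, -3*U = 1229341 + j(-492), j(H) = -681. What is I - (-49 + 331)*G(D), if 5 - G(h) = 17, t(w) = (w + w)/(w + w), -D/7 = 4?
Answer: -1198246/9 ≈ -1.3314e+5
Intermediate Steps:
D = -28 (D = -7*4 = -28)
t(w) = 1 (t(w) = (2*w)/((2*w)) = (2*w)*(1/(2*w)) = 1)
G(h) = -12 (G(h) = 5 - 1*17 = 5 - 17 = -12)
U = -1228660/3 (U = -(1229341 - 681)/3 = -⅓*1228660 = -1228660/3 ≈ -4.0955e+5)
I = -1228702/9 (I = -5 + (1 - 1228660/3)/3 = -5 + (⅓)*(-1228657/3) = -5 - 1228657/9 = -1228702/9 ≈ -1.3652e+5)
I - (-49 + 331)*G(D) = -1228702/9 - (-49 + 331)*(-12) = -1228702/9 - 282*(-12) = -1228702/9 - 1*(-3384) = -1228702/9 + 3384 = -1198246/9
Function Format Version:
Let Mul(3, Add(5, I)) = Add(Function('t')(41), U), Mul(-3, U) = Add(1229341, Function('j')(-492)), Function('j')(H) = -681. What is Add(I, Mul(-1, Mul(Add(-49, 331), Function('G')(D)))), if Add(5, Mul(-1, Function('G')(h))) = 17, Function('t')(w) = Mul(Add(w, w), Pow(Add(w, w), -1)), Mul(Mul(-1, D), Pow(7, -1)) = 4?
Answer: Rational(-1198246, 9) ≈ -1.3314e+5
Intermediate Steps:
D = -28 (D = Mul(-7, 4) = -28)
Function('t')(w) = 1 (Function('t')(w) = Mul(Mul(2, w), Pow(Mul(2, w), -1)) = Mul(Mul(2, w), Mul(Rational(1, 2), Pow(w, -1))) = 1)
Function('G')(h) = -12 (Function('G')(h) = Add(5, Mul(-1, 17)) = Add(5, -17) = -12)
U = Rational(-1228660, 3) (U = Mul(Rational(-1, 3), Add(1229341, -681)) = Mul(Rational(-1, 3), 1228660) = Rational(-1228660, 3) ≈ -4.0955e+5)
I = Rational(-1228702, 9) (I = Add(-5, Mul(Rational(1, 3), Add(1, Rational(-1228660, 3)))) = Add(-5, Mul(Rational(1, 3), Rational(-1228657, 3))) = Add(-5, Rational(-1228657, 9)) = Rational(-1228702, 9) ≈ -1.3652e+5)
Add(I, Mul(-1, Mul(Add(-49, 331), Function('G')(D)))) = Add(Rational(-1228702, 9), Mul(-1, Mul(Add(-49, 331), -12))) = Add(Rational(-1228702, 9), Mul(-1, Mul(282, -12))) = Add(Rational(-1228702, 9), Mul(-1, -3384)) = Add(Rational(-1228702, 9), 3384) = Rational(-1198246, 9)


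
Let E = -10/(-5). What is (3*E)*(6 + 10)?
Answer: 96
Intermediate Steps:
E = 2 (E = -10*(-⅕) = 2)
(3*E)*(6 + 10) = (3*2)*(6 + 10) = 6*16 = 96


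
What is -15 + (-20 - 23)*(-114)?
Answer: 4887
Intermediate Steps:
-15 + (-20 - 23)*(-114) = -15 - 43*(-114) = -15 + 4902 = 4887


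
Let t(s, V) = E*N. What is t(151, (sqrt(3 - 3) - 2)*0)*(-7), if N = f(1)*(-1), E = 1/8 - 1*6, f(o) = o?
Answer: -329/8 ≈ -41.125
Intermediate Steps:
E = -47/8 (E = 1/8 - 6 = -47/8 ≈ -5.8750)
N = -1 (N = 1*(-1) = -1)
t(s, V) = 47/8 (t(s, V) = -47/8*(-1) = 47/8)
t(151, (sqrt(3 - 3) - 2)*0)*(-7) = (47/8)*(-7) = -329/8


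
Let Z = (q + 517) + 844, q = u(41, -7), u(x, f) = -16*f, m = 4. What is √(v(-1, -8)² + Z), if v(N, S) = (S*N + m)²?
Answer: √22209 ≈ 149.03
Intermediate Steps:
q = 112 (q = -16*(-7) = 112)
v(N, S) = (4 + N*S)² (v(N, S) = (S*N + 4)² = (N*S + 4)² = (4 + N*S)²)
Z = 1473 (Z = (112 + 517) + 844 = 629 + 844 = 1473)
√(v(-1, -8)² + Z) = √(((4 - 1*(-8))²)² + 1473) = √(((4 + 8)²)² + 1473) = √((12²)² + 1473) = √(144² + 1473) = √(20736 + 1473) = √22209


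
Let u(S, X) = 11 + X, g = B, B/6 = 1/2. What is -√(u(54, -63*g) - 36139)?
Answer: -I*√36317 ≈ -190.57*I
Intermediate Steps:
B = 3 (B = 6/2 = 6*(½) = 3)
g = 3
-√(u(54, -63*g) - 36139) = -√((11 - 63*3) - 36139) = -√((11 - 189) - 36139) = -√(-178 - 36139) = -√(-36317) = -I*√36317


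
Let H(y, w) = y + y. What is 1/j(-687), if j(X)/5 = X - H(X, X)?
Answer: 1/3435 ≈ 0.00029112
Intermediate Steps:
H(y, w) = 2*y
j(X) = -5*X (j(X) = 5*(X - 2*X) = 5*(-X) = -5*X)
1/j(-687) = 1/(-5*(-687)) = 1/3435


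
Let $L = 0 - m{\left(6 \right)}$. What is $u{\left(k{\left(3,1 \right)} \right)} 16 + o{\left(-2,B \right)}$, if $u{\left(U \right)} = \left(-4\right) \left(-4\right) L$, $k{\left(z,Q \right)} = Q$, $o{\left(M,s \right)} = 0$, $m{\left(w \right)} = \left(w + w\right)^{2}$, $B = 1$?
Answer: $-36864$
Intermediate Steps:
$m{\left(w \right)} = 4 w^{2}$ ($m{\left(w \right)} = \left(2 w\right)^{2} = 4 w^{2}$)
$L = -144$ ($L = 0 - 4 \cdot 6^{2} = 0 - 4 \cdot 36 = 0 - 144 = -144$)
$u{\left(U \right)} = -2304$ ($u{\left(U \right)} = \left(-4\right) \left(-4\right) \left(-144\right) = 16 \left(-144\right) = -2304$)
$u{\left(k{\left(3,1 \right)} \right)} 16 + o{\left(-2,B \right)} = \left(-2304\right) 16 + 0 = -36864 + 0 = -36864$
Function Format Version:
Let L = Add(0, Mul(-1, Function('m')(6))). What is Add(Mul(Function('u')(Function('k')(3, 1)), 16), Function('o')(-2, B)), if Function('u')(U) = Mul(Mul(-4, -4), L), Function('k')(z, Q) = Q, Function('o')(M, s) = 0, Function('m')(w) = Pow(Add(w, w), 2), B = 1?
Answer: -36864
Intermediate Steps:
Function('m')(w) = Mul(4, Pow(w, 2)) (Function('m')(w) = Pow(Mul(2, w), 2) = Mul(4, Pow(w, 2)))
L = -144 (L = Add(0, Mul(-1, Mul(4, Pow(6, 2)))) = Add(0, Mul(-1, Mul(4, 36))) = Add(0, Mul(-1, 144)) = Add(0, -144) = -144)
Function('u')(U) = -2304 (Function('u')(U) = Mul(Mul(-4, -4), -144) = Mul(16, -144) = -2304)
Add(Mul(Function('u')(Function('k')(3, 1)), 16), Function('o')(-2, B)) = Add(Mul(-2304, 16), 0) = Add(-36864, 0) = -36864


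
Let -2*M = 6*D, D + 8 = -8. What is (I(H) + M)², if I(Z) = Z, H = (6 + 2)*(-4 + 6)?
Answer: 4096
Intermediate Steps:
D = -16 (D = -8 - 8 = -16)
H = 16 (H = 8*2 = 16)
M = 48 (M = -3*(-16) = -½*(-96) = 48)
(I(H) + M)² = (16 + 48)² = 64² = 4096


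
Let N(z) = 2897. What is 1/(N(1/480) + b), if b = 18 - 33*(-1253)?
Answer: 1/44264 ≈ 2.2592e-5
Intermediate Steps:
b = 41367 (b = 18 + 41349 = 41367)
1/(N(1/480) + b) = 1/(2897 + 41367) = 1/44264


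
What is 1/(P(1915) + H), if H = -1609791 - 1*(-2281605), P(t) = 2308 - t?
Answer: 1/672207 ≈ 1.4876e-6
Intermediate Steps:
H = 671814 (H = -1609791 + 2281605 = 671814)
1/(P(1915) + H) = 1/((2308 - 1*1915) + 671814) = 1/((2308 - 1915) + 671814) = 1/(393 + 671814) = 1/672207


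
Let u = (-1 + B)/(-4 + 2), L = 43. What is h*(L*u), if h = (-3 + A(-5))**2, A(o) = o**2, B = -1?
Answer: 20812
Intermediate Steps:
h = 484 (h = (-3 + (-5)**2)**2 = (-3 + 25)**2 = 22**2 = 484)
u = 1 (u = (-1 - 1)/(-4 + 2) = -2/(-2) = -2*(-1/2) = 1)
h*(L*u) = 484*(43*1) = 484*43 = 20812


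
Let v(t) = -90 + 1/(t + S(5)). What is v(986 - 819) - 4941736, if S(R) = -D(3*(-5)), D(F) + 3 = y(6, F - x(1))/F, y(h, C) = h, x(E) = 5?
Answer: -4210435747/852 ≈ -4.9418e+6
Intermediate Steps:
D(F) = -3 + 6/F
S(R) = 17/5 (S(R) = -(-3 + 6/((3*(-5)))) = -(-3 + 6/(-15)) = -(-3 + 6*(-1/15)) = -(-3 - 2/5) = -1*(-17/5) = 17/5)
v(t) = -90 + 1/(17/5 + t) (v(t) = -90 + 1/(t + 17/5) = -90 + 1/(17/5 + t))
v(986 - 819) - 4941736 = 25*(-61 - 18*(986 - 819))/(17 + 5*(986 - 819)) - 4941736 = 25*(-61 - 18*167)/(17 + 5*167) - 4941736 = 25*(-61 - 3006)/(17 + 835) - 4941736 = 25*(-3067)/852 - 4941736 = 25*(1/852)*(-3067) - 4941736 = -76675/852 - 4941736 = -4210435747/852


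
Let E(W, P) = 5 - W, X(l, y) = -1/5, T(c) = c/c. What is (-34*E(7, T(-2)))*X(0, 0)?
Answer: -68/5 ≈ -13.600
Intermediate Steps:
T(c) = 1
X(l, y) = -⅕ (X(l, y) = -1*⅕ = -⅕)
(-34*E(7, T(-2)))*X(0, 0) = -34*(5 - 1*7)*(-⅕) = -34*(5 - 7)*(-⅕) = -34*(-2)*(-⅕) = 68*(-⅕) = -68/5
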